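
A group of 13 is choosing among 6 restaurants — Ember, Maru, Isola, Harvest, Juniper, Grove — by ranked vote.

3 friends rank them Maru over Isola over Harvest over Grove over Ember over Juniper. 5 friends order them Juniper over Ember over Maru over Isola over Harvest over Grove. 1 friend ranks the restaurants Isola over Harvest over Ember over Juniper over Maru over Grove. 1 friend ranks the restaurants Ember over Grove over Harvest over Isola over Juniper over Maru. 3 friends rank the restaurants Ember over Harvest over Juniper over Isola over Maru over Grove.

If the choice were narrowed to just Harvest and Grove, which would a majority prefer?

Harvest

Ballots ranking Harvest above Grove: 3 + 5 + 1 + 3 = 12.
Ballots ranking Grove above Harvest: 13 − 12 = 1.
Harvest wins the head-to-head 12–1.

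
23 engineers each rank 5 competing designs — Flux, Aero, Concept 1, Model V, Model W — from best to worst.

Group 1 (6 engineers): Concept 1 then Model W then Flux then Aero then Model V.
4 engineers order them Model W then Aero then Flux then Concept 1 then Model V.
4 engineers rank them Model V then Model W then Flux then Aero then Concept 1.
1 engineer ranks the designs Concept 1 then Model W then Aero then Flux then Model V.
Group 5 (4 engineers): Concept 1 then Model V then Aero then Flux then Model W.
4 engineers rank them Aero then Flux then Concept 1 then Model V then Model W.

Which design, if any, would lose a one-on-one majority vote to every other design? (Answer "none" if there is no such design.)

none

Head-to-head results (23 engineers):
Flux vs Aero: Flux preferred on 6+4 = 10 ballots; Aero wins 13–10.
Flux–Concept 1: Flux 12–11.
Flux–Model V: Flux 15–8.
Flux–Model W: Model W 15–8.
Aero vs Concept 1: Aero is ranked higher on 4+4+4 = 12 ballots, Concept 1 on 11. Aero wins 12–11.
Aero vs Model V: Aero preferred on 6+4+1+4 = 15 ballots; Aero wins 15–8.
Aero vs Model W: Model W, 15–8.
Concept 1 vs Model V: Concept 1 wins 19–4.
Concept 1 vs Model W: Concept 1, 15–8.
Model V vs Model W: Model V preferred on 4+4+4 = 12 ballots; Model V wins 12–11.
No design is winless: Flux beats Concept 1; Aero beats Flux; Concept 1 beats Model V; Model V beats Model W; Model W beats Flux. There is no Condorcet loser.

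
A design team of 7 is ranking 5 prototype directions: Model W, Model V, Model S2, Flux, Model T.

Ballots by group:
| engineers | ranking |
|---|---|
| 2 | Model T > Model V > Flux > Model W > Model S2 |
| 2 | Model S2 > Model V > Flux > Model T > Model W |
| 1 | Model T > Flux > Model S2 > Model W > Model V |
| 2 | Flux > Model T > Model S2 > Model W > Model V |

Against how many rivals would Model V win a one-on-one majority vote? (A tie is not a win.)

2

Model V against each rival (7 engineers):
Model V vs Model W: Model V preferred on 2+2 = 4 ballots; Model V wins 4–3.
Model V–Model S2: Model S2 5–2.
Model V vs Flux: Model V wins 4–3.
Model V vs Model T: Model V is ranked higher on 2 ballots, Model T on 5. Model T wins 5–2.
Model V beats Model W, Flux; loses to Model S2, Model T — 2 pairwise wins.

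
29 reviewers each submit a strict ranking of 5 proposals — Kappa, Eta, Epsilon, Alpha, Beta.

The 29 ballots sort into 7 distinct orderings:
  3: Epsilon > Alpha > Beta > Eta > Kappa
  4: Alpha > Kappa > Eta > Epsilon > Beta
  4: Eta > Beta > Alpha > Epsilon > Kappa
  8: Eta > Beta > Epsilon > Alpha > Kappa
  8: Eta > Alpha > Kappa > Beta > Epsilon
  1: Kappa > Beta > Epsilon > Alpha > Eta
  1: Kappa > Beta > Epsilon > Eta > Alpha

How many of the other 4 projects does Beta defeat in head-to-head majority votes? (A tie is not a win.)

2

Beta against each rival (29 reviewers):
Beta vs Kappa: 3+4+8 = 15 for Beta, 14 for Kappa — Beta by 15–14.
Beta vs Eta: Eta, 24–5.
Beta vs Epsilon: Beta is ranked higher on 4+8+8+1+1 = 22 ballots, Epsilon on 7. Beta wins 22–7.
Beta vs Alpha: Beta is ranked higher on 4+8+1+1 = 14 ballots, Alpha on 15. Alpha wins 15–14.
Beta beats Kappa, Epsilon; loses to Eta, Alpha — 2 pairwise wins.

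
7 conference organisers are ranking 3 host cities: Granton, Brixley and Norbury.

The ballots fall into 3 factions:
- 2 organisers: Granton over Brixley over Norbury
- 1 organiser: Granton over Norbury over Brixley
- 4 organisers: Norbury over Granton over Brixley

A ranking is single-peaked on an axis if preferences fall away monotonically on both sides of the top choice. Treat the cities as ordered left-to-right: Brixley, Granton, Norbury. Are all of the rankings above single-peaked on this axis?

Axis positions: Brixley=1, Granton=2, Norbury=3.
Faction 1 (peak Granton at position 2): ranking walks positions 2-1-3, expanding outward from the peak — single-peaked.
Faction 2 (peak Granton at position 2): ranking walks positions 2-3-1, expanding outward from the peak — single-peaked.
Faction 3 (peak Norbury at position 3): ranking walks positions 3-2-1, expanding outward from the peak — single-peaked.
Every ranking is single-peaked on this axis.

yes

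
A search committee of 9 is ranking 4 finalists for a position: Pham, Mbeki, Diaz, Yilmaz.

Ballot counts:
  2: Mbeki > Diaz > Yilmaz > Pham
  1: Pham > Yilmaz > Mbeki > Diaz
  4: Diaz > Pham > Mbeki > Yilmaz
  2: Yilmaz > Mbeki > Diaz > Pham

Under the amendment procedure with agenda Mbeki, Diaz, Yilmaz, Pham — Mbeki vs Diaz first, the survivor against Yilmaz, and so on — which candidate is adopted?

Pham

Round 1: Mbeki vs Diaz — 5–4, Mbeki advances.
Round 2: Mbeki vs Yilmaz — 6–3, Mbeki advances.
Round 3: Mbeki vs Pham — 4–5, Pham advances.
The agenda winner is Pham.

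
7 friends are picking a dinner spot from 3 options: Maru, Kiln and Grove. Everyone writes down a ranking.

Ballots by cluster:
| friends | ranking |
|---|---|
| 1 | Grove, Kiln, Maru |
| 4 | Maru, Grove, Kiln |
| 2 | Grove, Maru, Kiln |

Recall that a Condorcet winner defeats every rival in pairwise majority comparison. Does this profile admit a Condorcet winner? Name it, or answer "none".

Pairwise majorities:
Maru vs Kiln: 4+2 = 6 for Maru, 1 for Kiln — Maru by 6–1.
Maru vs Grove: 4 to 3, Maru.
Kiln vs Grove: 0 to 7, Grove.
Maru wins every pairwise contest, so Maru is the Condorcet winner.

Maru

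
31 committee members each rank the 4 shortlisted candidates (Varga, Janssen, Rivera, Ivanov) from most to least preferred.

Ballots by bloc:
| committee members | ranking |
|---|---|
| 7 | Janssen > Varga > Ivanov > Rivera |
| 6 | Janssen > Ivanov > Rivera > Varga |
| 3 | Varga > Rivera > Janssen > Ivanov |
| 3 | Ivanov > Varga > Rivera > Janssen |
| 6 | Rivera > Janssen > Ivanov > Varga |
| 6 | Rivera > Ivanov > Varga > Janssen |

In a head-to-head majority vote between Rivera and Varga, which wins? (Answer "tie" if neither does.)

Rivera

Ballots ranking Rivera above Varga: 6 + 6 + 6 = 18.
Ballots ranking Varga above Rivera: 31 − 18 = 13.
Rivera wins the head-to-head 18–13.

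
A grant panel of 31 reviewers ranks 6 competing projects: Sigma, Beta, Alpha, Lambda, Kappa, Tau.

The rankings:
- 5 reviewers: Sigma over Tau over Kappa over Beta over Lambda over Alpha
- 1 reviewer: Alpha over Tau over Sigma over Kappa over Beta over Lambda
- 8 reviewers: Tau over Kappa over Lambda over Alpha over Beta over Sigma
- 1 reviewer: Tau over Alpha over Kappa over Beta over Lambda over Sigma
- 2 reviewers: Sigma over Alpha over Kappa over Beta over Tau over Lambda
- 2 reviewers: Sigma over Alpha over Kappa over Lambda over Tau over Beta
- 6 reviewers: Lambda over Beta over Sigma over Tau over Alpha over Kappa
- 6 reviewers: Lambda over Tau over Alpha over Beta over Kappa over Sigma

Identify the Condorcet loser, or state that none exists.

Pairwise majorities:
Sigma vs Beta: Sigma preferred on 5+1+2+2 = 10 ballots; Beta wins 21–10.
Sigma–Alpha: Alpha 16–15.
Sigma vs Lambda: Sigma preferred on 5+1+2+2 = 10 ballots; Lambda wins 21–10.
Sigma vs Kappa: Sigma is ranked higher on 5+1+2+2+6 = 16 ballots, Kappa on 15. Sigma wins 16–15.
Sigma–Tau: Tau 16–15.
Beta vs Alpha: Beta is ranked higher on 5+6 = 11 ballots, Alpha on 20. Alpha wins 20–11.
Beta vs Lambda: 5+1+1+2 = 9 for Beta, 22 for Lambda — Lambda by 22–9.
Beta vs Kappa: Kappa, 19–12.
Beta vs Tau: Tau wins 23–8.
Alpha–Lambda: Lambda 25–6.
Alpha vs Kappa: Alpha is ranked higher on 1+1+2+2+6+6 = 18 ballots, Kappa on 13. Alpha wins 18–13.
Alpha vs Tau: Alpha is ranked higher on 1+2+2 = 5 ballots, Tau on 26. Tau wins 26–5.
Lambda vs Kappa: Kappa wins 19–12.
Lambda vs Tau: Lambda preferred on 2+6+6 = 14 ballots; Tau wins 17–14.
Kappa vs Tau: Kappa is ranked higher on 2+2 = 4 ballots, Tau on 27. Tau wins 27–4.
Each project has at least one pairwise win (Sigma beats Kappa; Beta beats Sigma; Alpha beats Sigma; Lambda beats Sigma; Kappa beats Beta; Tau beats Sigma) — no Condorcet loser.

none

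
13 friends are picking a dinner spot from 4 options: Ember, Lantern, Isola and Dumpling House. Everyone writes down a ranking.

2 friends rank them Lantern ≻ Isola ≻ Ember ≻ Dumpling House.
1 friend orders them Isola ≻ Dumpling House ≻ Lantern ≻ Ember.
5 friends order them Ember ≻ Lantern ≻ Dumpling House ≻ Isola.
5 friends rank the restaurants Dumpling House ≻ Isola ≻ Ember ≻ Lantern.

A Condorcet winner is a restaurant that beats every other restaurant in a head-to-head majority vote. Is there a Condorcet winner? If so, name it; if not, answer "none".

none

Check each pair by majority over 13 ballots:
Ember vs Lantern: 10 to 3, Ember.
Ember vs Isola: Ember is ranked higher on 5 ballots, Isola on 8. Isola wins 8–5.
Ember vs Dumpling House: Ember is ranked higher on 2+5 = 7 ballots, Dumpling House on 6. Ember wins 7–6.
Lantern vs Isola: Lantern preferred on 2+5 = 7 ballots; Lantern wins 7–6.
Lantern vs Dumpling House: Lantern is ranked higher on 2+5 = 7 ballots, Dumpling House on 6. Lantern wins 7–6.
Isola vs Dumpling House: Isola preferred on 2+1 = 3 ballots; Dumpling House wins 10–3.
No restaurant is unbeaten: Ember loses to Isola; Lantern loses to Ember; Isola loses to Lantern; Dumpling House loses to Ember. In particular Ember → Lantern → Isola → Ember is a majority cycle — no Condorcet winner exists.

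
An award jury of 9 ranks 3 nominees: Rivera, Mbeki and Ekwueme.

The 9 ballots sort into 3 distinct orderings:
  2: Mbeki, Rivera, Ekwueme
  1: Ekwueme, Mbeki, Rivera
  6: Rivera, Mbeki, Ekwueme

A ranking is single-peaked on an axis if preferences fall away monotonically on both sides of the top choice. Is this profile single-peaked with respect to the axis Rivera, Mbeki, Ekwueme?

Axis positions: Rivera=1, Mbeki=2, Ekwueme=3.
Group 1 (peak Mbeki at position 2): ranking walks positions 2-1-3, expanding outward from the peak — single-peaked.
Group 2 (peak Ekwueme at position 3): ranking walks positions 3-2-1, expanding outward from the peak — single-peaked.
Group 3 (peak Rivera at position 1): ranking walks positions 1-2-3, expanding outward from the peak — single-peaked.
Every ranking is single-peaked on this axis.

yes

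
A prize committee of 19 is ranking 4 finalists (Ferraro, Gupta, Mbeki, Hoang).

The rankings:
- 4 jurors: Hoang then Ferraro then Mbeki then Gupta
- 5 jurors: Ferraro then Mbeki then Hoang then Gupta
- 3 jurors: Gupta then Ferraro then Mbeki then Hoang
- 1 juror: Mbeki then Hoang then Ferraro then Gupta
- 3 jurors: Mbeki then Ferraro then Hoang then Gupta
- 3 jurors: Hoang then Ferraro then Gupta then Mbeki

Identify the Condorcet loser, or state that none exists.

Gupta

Head-to-head results (19 jurors):
Ferraro–Gupta: Ferraro 16–3.
Ferraro vs Mbeki: Ferraro wins 15–4.
Ferraro vs Hoang: 11 to 8, Ferraro.
Gupta vs Mbeki: Gupta is ranked higher on 3+3 = 6 ballots, Mbeki on 13. Mbeki wins 13–6.
Gupta vs Hoang: Gupta is ranked higher on 3 ballots, Hoang on 16. Hoang wins 16–3.
Mbeki vs Hoang: 5+3+1+3 = 12 for Mbeki, 7 for Hoang — Mbeki by 12–7.
Only Gupta has no wins; Gupta is the Condorcet loser.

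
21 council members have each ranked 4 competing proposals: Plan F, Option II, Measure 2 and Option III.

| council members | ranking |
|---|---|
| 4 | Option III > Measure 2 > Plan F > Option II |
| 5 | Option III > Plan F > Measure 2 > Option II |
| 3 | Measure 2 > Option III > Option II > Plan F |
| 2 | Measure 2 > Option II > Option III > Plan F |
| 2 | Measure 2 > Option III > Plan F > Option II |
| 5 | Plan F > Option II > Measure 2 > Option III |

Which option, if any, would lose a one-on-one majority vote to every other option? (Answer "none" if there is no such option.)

Head-to-head results (21 council members):
Plan F vs Option II: Plan F, 16–5.
Plan F vs Measure 2: Measure 2, 11–10.
Plan F vs Option III: 5 for Plan F, 16 for Option III — Option III by 16–5.
Option II vs Measure 2: Option II is ranked higher on 5 ballots, Measure 2 on 16. Measure 2 wins 16–5.
Option II vs Option III: Option III, 14–7.
Measure 2–Option III: Measure 2 12–9.
Option II loses to every other option — it is the Condorcet loser.

Option II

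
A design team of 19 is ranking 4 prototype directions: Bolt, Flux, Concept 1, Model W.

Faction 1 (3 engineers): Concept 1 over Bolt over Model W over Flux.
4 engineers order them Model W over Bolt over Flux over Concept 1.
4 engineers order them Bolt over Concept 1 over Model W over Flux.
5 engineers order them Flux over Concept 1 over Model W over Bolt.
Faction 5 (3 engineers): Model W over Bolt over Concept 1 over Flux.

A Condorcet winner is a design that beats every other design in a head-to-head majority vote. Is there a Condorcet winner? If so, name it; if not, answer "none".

none

Head-to-head results (19 engineers):
Bolt vs Flux: 3+4+4+3 = 14 for Bolt, 5 for Flux — Bolt by 14–5.
Bolt vs Concept 1: 11 to 8, Bolt.
Bolt vs Model W: 3+4 = 7 for Bolt, 12 for Model W — Model W by 12–7.
Flux vs Concept 1: Flux preferred on 4+5 = 9 ballots; Concept 1 wins 10–9.
Flux vs Model W: 5 to 14, Model W.
Concept 1 vs Model W: Concept 1 is ranked higher on 3+4+5 = 12 ballots, Model W on 7. Concept 1 wins 12–7.
No design is unbeaten: Bolt loses to Model W; Flux loses to Bolt; Concept 1 loses to Bolt; Model W loses to Concept 1. In particular Bolt > Concept 1 > Model W > Bolt is a majority cycle — no Condorcet winner exists.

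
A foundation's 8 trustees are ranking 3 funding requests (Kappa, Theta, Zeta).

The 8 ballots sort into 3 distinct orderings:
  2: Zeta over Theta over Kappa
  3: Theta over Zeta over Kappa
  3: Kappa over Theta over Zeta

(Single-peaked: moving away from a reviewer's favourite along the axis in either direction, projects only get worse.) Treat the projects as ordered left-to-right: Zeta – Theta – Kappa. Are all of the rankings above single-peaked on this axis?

Axis positions: Zeta=1, Theta=2, Kappa=3.
Group 1 (peak Zeta at position 1): ranking walks positions 1-2-3, expanding outward from the peak — single-peaked.
Group 2 (peak Theta at position 2): ranking walks positions 2-1-3, expanding outward from the peak — single-peaked.
Group 3 (peak Kappa at position 3): ranking walks positions 3-2-1, expanding outward from the peak — single-peaked.
Every ranking is single-peaked on this axis.

yes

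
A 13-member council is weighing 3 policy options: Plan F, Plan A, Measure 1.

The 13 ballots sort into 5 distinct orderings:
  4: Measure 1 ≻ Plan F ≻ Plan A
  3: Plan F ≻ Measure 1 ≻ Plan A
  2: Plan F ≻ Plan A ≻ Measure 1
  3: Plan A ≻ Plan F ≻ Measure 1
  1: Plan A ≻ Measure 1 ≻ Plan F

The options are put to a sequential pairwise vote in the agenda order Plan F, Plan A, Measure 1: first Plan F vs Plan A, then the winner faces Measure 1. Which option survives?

Round 1: Plan F vs Plan A — 9–4, Plan F advances.
Round 2: Plan F vs Measure 1 — 8–5, Plan F advances.
Plan F survives the agenda.

Plan F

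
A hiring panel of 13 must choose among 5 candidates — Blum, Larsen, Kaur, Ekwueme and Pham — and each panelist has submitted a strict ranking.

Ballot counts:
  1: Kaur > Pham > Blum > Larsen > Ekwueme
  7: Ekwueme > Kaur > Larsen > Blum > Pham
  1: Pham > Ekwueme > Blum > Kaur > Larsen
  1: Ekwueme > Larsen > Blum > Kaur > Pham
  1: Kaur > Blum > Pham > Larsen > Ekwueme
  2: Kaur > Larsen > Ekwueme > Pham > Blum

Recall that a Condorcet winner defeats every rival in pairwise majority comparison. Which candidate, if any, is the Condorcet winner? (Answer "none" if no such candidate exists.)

Pairwise majorities:
Blum–Larsen: Larsen 10–3.
Blum vs Kaur: Kaur wins 11–2.
Blum vs Ekwueme: Ekwueme, 11–2.
Blum–Pham: Blum 9–4.
Larsen vs Kaur: Kaur, 12–1.
Larsen–Ekwueme: Ekwueme 9–4.
Larsen–Pham: Larsen 10–3.
Kaur vs Ekwueme: Ekwueme wins 9–4.
Kaur vs Pham: Kaur, 12–1.
Ekwueme vs Pham: Ekwueme, 10–3.
Only Ekwueme has no losses; Ekwueme is the Condorcet winner.

Ekwueme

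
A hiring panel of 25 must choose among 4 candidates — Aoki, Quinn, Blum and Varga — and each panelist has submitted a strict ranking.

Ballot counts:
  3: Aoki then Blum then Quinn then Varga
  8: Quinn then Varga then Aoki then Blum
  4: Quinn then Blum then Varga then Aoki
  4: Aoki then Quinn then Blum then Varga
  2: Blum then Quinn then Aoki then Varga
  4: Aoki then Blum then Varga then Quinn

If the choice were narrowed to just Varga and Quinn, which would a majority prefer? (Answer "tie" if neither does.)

Ballots ranking Varga above Quinn: 4.
Ballots ranking Quinn above Varga: 25 − 4 = 21.
Quinn wins the head-to-head 21–4.

Quinn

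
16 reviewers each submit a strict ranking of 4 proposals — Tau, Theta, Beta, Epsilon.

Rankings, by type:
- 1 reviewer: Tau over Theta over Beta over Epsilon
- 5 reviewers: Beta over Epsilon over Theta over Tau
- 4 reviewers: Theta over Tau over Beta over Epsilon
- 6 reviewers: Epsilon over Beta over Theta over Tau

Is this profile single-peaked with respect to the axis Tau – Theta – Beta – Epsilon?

yes

Axis positions: Tau=1, Theta=2, Beta=3, Epsilon=4.
Type 1 (peak Tau at position 1): ranking walks positions 1-2-3-4, expanding outward from the peak — single-peaked.
Type 2 (peak Beta at position 3): ranking walks positions 3-4-2-1, expanding outward from the peak — single-peaked.
Type 3 (peak Theta at position 2): ranking walks positions 2-1-3-4, expanding outward from the peak — single-peaked.
Type 4 (peak Epsilon at position 4): ranking walks positions 4-3-2-1, expanding outward from the peak — single-peaked.
Every ranking is single-peaked on this axis.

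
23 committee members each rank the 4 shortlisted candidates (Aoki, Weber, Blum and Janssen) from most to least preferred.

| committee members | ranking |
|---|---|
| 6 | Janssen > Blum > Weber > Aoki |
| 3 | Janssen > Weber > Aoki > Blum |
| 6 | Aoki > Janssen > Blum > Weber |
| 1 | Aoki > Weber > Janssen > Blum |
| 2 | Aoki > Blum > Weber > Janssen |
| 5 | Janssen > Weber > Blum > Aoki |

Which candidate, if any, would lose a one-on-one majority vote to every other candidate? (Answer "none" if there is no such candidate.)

none

Pairwise majorities:
Aoki vs Weber: Aoki preferred on 6+1+2 = 9 ballots; Weber wins 14–9.
Aoki–Blum: Aoki 12–11.
Aoki vs Janssen: 9 to 14, Janssen.
Weber vs Blum: Blum wins 14–9.
Weber vs Janssen: Janssen wins 20–3.
Blum vs Janssen: Janssen, 21–2.
Each candidate has at least one pairwise win (Aoki beats Blum; Weber beats Aoki; Blum beats Weber; Janssen beats Aoki) — no Condorcet loser.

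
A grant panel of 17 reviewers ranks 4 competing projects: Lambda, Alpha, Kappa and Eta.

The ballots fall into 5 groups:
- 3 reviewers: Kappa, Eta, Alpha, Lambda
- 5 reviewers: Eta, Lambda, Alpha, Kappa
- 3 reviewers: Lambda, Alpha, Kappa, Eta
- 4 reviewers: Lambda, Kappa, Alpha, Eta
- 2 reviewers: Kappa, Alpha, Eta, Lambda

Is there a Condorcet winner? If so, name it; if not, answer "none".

none

Head-to-head results (17 reviewers):
Lambda vs Alpha: Lambda, 12–5.
Lambda vs Kappa: Lambda wins 12–5.
Lambda vs Eta: Eta, 10–7.
Alpha vs Kappa: Kappa, 9–8.
Alpha vs Eta: Alpha, 9–8.
Kappa–Eta: Kappa 12–5.
No project is unbeaten: Lambda loses to Eta; Alpha loses to Lambda; Kappa loses to Lambda; Eta loses to Alpha. In particular Lambda > Alpha > Eta > Lambda is a majority cycle — no Condorcet winner exists.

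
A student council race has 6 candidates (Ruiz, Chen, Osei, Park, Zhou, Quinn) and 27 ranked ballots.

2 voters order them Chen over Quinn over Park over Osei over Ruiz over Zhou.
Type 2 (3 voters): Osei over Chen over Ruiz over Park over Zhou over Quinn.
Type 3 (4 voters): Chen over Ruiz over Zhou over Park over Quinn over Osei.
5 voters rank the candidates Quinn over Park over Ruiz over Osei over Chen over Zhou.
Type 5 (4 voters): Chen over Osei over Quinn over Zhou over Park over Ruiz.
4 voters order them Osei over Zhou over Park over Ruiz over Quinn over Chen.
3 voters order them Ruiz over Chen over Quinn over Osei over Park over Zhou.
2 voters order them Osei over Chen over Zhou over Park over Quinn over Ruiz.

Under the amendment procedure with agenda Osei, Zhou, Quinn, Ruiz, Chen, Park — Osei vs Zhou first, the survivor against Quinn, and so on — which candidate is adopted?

Chen

Round 1: Osei vs Zhou — 23–4, Osei advances.
Round 2: Osei vs Quinn — 13–14, Quinn advances.
Round 3: Quinn vs Ruiz — 13–14, Ruiz advances.
Round 4: Ruiz vs Chen — 12–15, Chen advances.
Round 5: Chen vs Park — 18–9, Chen advances.
The agenda winner is Chen.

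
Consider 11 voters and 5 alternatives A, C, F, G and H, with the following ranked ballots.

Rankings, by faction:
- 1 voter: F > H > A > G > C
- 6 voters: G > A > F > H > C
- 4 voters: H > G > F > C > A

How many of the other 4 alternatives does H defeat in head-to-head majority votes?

H against each rival (11 voters):
H vs A: 5 to 6, A.
H–C: H 11–0.
H vs F: F, 7–4.
H vs G: G wins 6–5.
H beats C; loses to A, F, G — 1 pairwise win.

1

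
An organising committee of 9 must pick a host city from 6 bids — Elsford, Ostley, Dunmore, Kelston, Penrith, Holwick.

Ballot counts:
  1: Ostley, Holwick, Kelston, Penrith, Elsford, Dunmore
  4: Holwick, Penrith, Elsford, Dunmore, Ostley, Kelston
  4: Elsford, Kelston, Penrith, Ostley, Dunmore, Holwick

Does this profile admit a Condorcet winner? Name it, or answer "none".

none

Head-to-head results (9 organisers):
Elsford vs Ostley: Elsford, 8–1.
Elsford–Dunmore: Elsford 9–0.
Elsford vs Kelston: Elsford preferred on 4+4 = 8 ballots; Elsford wins 8–1.
Elsford vs Penrith: Elsford is ranked higher on 4 ballots, Penrith on 5. Penrith wins 5–4.
Elsford–Holwick: Holwick 5–4.
Ostley vs Dunmore: Ostley, 5–4.
Ostley vs Kelston: Ostley, 5–4.
Ostley vs Penrith: Penrith wins 8–1.
Ostley vs Holwick: Ostley wins 5–4.
Dunmore vs Kelston: Dunmore is ranked higher on 4 ballots, Kelston on 5. Kelston wins 5–4.
Dunmore–Penrith: Penrith 9–0.
Dunmore–Holwick: Holwick 5–4.
Kelston vs Penrith: Kelston preferred on 1+4 = 5 ballots; Kelston wins 5–4.
Kelston–Holwick: Holwick 5–4.
Penrith vs Holwick: Holwick wins 5–4.
Every city loses at least once (Elsford loses to Penrith; Ostley loses to Elsford; Dunmore loses to Elsford; Kelston loses to Elsford; Penrith loses to Kelston; Holwick loses to Ostley). The majority relation contains the cycle Elsford beats Ostley beats Holwick beats Elsford, so there is no Condorcet winner.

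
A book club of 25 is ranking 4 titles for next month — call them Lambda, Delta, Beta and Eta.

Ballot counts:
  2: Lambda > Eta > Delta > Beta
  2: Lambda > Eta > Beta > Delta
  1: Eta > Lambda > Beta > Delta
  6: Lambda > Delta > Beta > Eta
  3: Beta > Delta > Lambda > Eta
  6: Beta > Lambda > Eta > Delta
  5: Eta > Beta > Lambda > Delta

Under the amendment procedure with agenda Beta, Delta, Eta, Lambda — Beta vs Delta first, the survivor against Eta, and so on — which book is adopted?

Beta

Round 1: Beta vs Delta — 17–8, Beta advances.
Round 2: Beta vs Eta — 15–10, Beta advances.
Round 3: Beta vs Lambda — 14–11, Beta advances.
Beta survives the agenda.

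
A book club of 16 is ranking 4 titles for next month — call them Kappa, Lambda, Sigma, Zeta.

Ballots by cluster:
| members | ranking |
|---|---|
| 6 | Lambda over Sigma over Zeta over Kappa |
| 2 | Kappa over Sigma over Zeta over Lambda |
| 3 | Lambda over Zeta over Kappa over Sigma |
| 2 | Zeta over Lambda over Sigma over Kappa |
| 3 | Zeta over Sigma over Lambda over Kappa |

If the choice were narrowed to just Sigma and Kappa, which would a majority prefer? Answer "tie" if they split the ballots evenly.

Ballots ranking Sigma above Kappa: 6 + 2 + 3 = 11.
Ballots ranking Kappa above Sigma: 16 − 11 = 5.
Sigma wins the head-to-head 11–5.

Sigma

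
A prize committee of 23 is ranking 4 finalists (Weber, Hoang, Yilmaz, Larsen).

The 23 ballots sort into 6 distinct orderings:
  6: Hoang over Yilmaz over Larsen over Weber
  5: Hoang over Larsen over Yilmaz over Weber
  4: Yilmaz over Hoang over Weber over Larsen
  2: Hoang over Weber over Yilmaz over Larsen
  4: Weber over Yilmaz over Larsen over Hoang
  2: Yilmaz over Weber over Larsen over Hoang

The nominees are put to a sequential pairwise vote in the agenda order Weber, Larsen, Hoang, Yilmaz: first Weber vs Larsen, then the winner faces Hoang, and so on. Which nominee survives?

Hoang

Round 1: Weber vs Larsen — 12–11, Weber advances.
Round 2: Weber vs Hoang — 6–17, Hoang advances.
Round 3: Hoang vs Yilmaz — 13–10, Hoang advances.
Hoang survives the agenda.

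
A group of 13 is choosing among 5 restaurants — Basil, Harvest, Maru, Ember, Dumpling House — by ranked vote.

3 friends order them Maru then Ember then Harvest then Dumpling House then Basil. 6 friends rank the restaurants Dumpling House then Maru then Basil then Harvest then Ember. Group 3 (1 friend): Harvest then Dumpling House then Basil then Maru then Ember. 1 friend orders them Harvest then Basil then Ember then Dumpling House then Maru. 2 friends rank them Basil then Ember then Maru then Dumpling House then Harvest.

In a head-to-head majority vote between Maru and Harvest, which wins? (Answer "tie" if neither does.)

Ballots ranking Maru above Harvest: 3 + 6 + 2 = 11.
Ballots ranking Harvest above Maru: 13 − 11 = 2.
Maru wins the head-to-head 11–2.

Maru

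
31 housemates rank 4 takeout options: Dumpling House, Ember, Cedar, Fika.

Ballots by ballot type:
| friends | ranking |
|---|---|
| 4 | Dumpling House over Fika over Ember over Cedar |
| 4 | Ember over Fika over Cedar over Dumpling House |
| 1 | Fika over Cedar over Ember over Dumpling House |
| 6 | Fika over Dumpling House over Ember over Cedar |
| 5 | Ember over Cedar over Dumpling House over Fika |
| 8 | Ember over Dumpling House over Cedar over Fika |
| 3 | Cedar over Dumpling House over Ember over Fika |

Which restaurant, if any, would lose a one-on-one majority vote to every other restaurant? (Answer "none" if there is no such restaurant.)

Fika

Pairwise majorities:
Dumpling House vs Ember: 13 to 18, Ember.
Dumpling House vs Cedar: Dumpling House is ranked higher on 4+6+8 = 18 ballots, Cedar on 13. Dumpling House wins 18–13.
Dumpling House vs Fika: Dumpling House is ranked higher on 4+5+8+3 = 20 ballots, Fika on 11. Dumpling House wins 20–11.
Ember vs Cedar: Ember wins 27–4.
Ember vs Fika: 20 to 11, Ember.
Cedar vs Fika: Cedar wins 16–15.
Fika loses to every other restaurant — it is the Condorcet loser.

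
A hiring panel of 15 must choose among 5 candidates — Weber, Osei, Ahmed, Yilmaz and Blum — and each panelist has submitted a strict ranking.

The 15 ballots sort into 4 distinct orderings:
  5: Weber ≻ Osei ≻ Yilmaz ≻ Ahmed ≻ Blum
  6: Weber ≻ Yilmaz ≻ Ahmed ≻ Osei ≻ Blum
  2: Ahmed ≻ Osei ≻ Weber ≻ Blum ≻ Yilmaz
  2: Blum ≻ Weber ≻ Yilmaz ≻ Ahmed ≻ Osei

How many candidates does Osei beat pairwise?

1

Osei against each rival (15 committee members):
Osei vs Weber: Osei is ranked higher on 2 ballots, Weber on 13. Weber wins 13–2.
Osei vs Ahmed: 5 for Osei, 10 for Ahmed — Ahmed by 10–5.
Osei vs Yilmaz: Yilmaz, 8–7.
Osei vs Blum: Osei wins 13–2.
Osei beats Blum; loses to Weber, Ahmed, Yilmaz — 1 pairwise win.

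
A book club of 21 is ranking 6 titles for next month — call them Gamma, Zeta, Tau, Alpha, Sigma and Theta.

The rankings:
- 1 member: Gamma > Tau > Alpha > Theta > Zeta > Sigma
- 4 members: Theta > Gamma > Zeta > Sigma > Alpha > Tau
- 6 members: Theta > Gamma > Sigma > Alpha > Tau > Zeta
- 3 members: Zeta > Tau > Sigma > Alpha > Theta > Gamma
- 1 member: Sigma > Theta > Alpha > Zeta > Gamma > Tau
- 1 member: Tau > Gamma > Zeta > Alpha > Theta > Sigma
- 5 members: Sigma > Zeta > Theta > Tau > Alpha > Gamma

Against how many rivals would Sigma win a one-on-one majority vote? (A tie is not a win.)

Sigma against each rival (21 members):
Sigma vs Gamma: Gamma wins 12–9.
Sigma vs Zeta: Sigma, 12–9.
Sigma–Tau: Sigma 16–5.
Sigma vs Alpha: Sigma is ranked higher on 4+6+3+1+5 = 19 ballots, Alpha on 2. Sigma wins 19–2.
Sigma–Theta: Theta 12–9.
Sigma beats Zeta, Tau, Alpha; loses to Gamma, Theta — 3 pairwise wins.

3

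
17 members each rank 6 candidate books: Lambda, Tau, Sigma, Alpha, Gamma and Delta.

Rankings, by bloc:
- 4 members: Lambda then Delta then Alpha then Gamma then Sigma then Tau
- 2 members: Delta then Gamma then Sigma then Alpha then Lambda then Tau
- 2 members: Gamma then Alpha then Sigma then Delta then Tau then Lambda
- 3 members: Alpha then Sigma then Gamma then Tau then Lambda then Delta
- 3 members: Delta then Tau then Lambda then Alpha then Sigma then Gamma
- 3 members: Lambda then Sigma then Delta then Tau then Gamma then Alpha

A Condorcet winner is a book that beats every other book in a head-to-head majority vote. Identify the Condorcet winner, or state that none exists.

Head-to-head results (17 members):
Lambda vs Tau: Lambda preferred on 4+2+3 = 9 ballots; Lambda wins 9–8.
Lambda vs Sigma: Lambda is ranked higher on 4+3+3 = 10 ballots, Sigma on 7. Lambda wins 10–7.
Lambda vs Alpha: Lambda preferred on 4+3+3 = 10 ballots; Lambda wins 10–7.
Lambda vs Gamma: Lambda wins 10–7.
Lambda vs Delta: Lambda preferred on 4+3+3 = 10 ballots; Lambda wins 10–7.
Tau vs Sigma: Sigma wins 14–3.
Tau–Alpha: Alpha 11–6.
Tau vs Gamma: 6 to 11, Gamma.
Tau vs Delta: Delta wins 14–3.
Sigma vs Alpha: Alpha wins 12–5.
Sigma vs Gamma: Sigma preferred on 3+3+3 = 9 ballots; Sigma wins 9–8.
Sigma vs Delta: Delta, 9–8.
Alpha vs Gamma: 10 to 7, Alpha.
Alpha vs Delta: Delta, 12–5.
Gamma vs Delta: 2+3 = 5 for Gamma, 12 for Delta — Delta by 12–5.
Lambda wins every pairwise contest, so Lambda is the Condorcet winner.

Lambda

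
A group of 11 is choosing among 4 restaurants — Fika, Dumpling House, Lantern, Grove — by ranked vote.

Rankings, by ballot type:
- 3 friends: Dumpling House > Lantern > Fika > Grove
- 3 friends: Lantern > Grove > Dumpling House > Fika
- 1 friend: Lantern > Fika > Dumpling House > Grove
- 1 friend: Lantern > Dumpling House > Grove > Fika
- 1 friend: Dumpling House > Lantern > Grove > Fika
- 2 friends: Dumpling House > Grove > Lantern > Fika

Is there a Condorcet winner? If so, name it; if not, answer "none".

Dumpling House

Head-to-head results (11 friends):
Fika vs Dumpling House: Dumpling House, 10–1.
Fika vs Lantern: 0 to 11, Lantern.
Fika vs Grove: Grove, 7–4.
Dumpling House vs Lantern: Dumpling House, 6–5.
Dumpling House vs Grove: Dumpling House wins 8–3.
Lantern vs Grove: Lantern preferred on 3+3+1+1+1 = 9 ballots; Lantern wins 9–2.
Only Dumpling House has no losses; Dumpling House is the Condorcet winner.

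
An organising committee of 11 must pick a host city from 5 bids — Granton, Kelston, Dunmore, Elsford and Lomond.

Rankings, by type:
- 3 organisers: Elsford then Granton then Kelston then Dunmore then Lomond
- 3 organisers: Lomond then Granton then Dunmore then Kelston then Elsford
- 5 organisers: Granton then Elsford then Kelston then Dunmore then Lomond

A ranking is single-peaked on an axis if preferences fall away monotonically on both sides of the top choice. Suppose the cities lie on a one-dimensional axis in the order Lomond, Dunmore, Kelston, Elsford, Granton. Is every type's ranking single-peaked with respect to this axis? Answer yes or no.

no

Axis positions: Lomond=1, Dunmore=2, Kelston=3, Elsford=4, Granton=5.
Type 1 (peak Elsford at position 4): ranking walks positions 4-5-3-2-1, expanding outward from the peak — single-peaked.
Type 2: ranking walks positions 1-5-2-3-4; Granton is ranked above Dunmore even though Dunmore lies between Granton and the peak Lomond on the axis — preferences dip and rise again. Not single-peaked.
Type 3 (peak Granton at position 5): ranking walks positions 5-4-3-2-1, expanding outward from the peak — single-peaked.
Type 2 violates single-peakedness, so the profile is not single-peaked on this axis.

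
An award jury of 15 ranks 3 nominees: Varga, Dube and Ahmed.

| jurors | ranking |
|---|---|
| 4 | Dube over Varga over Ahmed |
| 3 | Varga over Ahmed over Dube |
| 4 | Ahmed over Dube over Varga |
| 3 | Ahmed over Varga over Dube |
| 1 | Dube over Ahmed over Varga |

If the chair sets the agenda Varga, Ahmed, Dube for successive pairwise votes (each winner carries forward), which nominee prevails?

Ahmed

Round 1: Varga vs Ahmed — 7–8, Ahmed advances.
Round 2: Ahmed vs Dube — 10–5, Ahmed advances.
Ahmed survives the agenda.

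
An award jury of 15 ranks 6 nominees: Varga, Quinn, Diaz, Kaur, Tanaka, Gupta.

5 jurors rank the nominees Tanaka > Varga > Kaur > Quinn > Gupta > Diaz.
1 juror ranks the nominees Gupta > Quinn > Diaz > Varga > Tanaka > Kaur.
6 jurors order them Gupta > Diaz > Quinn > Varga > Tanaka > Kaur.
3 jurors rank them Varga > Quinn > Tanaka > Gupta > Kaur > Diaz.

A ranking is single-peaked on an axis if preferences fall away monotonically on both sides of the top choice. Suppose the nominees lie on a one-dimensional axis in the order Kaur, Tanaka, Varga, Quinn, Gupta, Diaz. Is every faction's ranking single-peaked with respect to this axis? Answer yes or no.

Axis positions: Kaur=1, Tanaka=2, Varga=3, Quinn=4, Gupta=5, Diaz=6.
Faction 1 (peak Tanaka at position 2): ranking walks positions 2-3-1-4-5-6, expanding outward from the peak — single-peaked.
Faction 2 (peak Gupta at position 5): ranking walks positions 5-4-6-3-2-1, expanding outward from the peak — single-peaked.
Faction 3 (peak Gupta at position 5): ranking walks positions 5-6-4-3-2-1, expanding outward from the peak — single-peaked.
Faction 4 (peak Varga at position 3): ranking walks positions 3-4-2-5-1-6, expanding outward from the peak — single-peaked.
Every ranking is single-peaked on this axis.

yes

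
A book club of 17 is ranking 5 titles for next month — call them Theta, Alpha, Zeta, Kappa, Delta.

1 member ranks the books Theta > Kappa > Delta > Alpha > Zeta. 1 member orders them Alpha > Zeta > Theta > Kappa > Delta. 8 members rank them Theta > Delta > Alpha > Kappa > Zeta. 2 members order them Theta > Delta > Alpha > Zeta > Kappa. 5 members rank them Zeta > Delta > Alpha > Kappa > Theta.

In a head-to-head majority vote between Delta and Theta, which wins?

Theta

Ballots ranking Delta above Theta: 5.
Ballots ranking Theta above Delta: 17 − 5 = 12.
Theta wins the head-to-head 12–5.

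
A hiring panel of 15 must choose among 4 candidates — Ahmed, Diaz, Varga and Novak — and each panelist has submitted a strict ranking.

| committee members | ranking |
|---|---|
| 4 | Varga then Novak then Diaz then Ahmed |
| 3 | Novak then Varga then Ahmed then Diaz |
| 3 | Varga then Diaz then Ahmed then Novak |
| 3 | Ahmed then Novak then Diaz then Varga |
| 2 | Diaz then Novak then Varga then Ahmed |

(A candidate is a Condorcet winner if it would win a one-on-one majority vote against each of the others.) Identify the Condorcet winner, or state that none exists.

Pairwise majorities:
Ahmed vs Diaz: Diaz wins 9–6.
Ahmed vs Varga: Ahmed is ranked higher on 3 ballots, Varga on 12. Varga wins 12–3.
Ahmed vs Novak: Ahmed preferred on 3+3 = 6 ballots; Novak wins 9–6.
Diaz vs Varga: 5 to 10, Varga.
Diaz vs Novak: Novak wins 10–5.
Varga vs Novak: Varga is ranked higher on 4+3 = 7 ballots, Novak on 8. Novak wins 8–7.
Novak defeats every rival head-to-head and is the Condorcet winner.

Novak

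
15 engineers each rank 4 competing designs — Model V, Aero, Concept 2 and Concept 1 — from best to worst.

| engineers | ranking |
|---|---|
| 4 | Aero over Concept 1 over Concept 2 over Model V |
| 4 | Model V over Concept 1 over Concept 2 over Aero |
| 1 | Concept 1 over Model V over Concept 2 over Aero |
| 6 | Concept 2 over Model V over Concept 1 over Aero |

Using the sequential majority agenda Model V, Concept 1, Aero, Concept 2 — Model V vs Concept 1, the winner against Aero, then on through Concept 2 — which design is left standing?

Concept 2

Round 1: Model V vs Concept 1 — 10–5, Model V advances.
Round 2: Model V vs Aero — 11–4, Model V advances.
Round 3: Model V vs Concept 2 — 5–10, Concept 2 advances.
Concept 2 survives the agenda.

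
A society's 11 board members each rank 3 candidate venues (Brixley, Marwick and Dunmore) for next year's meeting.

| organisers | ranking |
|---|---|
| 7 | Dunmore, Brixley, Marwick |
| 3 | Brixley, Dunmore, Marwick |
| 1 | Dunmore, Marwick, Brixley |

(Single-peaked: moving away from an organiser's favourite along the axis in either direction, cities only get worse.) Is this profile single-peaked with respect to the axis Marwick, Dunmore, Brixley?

Axis positions: Marwick=1, Dunmore=2, Brixley=3.
Group 1 (peak Dunmore at position 2): ranking walks positions 2-3-1, expanding outward from the peak — single-peaked.
Group 2 (peak Brixley at position 3): ranking walks positions 3-2-1, expanding outward from the peak — single-peaked.
Group 3 (peak Dunmore at position 2): ranking walks positions 2-1-3, expanding outward from the peak — single-peaked.
Every ranking is single-peaked on this axis.

yes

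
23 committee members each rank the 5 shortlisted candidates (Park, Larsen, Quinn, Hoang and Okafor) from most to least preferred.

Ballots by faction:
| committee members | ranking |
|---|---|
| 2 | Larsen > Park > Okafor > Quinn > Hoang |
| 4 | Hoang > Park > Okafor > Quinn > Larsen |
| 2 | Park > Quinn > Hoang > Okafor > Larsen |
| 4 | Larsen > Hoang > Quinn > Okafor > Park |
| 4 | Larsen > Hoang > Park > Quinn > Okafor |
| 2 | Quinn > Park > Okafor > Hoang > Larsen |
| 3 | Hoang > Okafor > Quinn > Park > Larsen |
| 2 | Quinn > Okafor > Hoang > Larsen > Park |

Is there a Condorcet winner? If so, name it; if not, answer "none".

Pairwise majorities:
Park vs Larsen: Park preferred on 4+2+2+3 = 11 ballots; Larsen wins 12–11.
Park vs Quinn: Park preferred on 2+4+2+4 = 12 ballots; Park wins 12–11.
Park vs Hoang: 2+2+2 = 6 for Park, 17 for Hoang — Hoang by 17–6.
Park vs Okafor: Park is ranked higher on 2+4+2+4+2 = 14 ballots, Okafor on 9. Park wins 14–9.
Larsen vs Quinn: 2+4+4 = 10 for Larsen, 13 for Quinn — Quinn by 13–10.
Larsen vs Hoang: Larsen preferred on 2+4+4 = 10 ballots; Hoang wins 13–10.
Larsen vs Okafor: 10 to 13, Okafor.
Quinn vs Hoang: 8 to 15, Hoang.
Quinn vs Okafor: Quinn preferred on 2+4+4+2+2 = 14 ballots; Quinn wins 14–9.
Hoang vs Okafor: Hoang preferred on 4+2+4+4+3 = 17 ballots; Hoang wins 17–6.
Hoang wins every pairwise contest, so Hoang is the Condorcet winner.

Hoang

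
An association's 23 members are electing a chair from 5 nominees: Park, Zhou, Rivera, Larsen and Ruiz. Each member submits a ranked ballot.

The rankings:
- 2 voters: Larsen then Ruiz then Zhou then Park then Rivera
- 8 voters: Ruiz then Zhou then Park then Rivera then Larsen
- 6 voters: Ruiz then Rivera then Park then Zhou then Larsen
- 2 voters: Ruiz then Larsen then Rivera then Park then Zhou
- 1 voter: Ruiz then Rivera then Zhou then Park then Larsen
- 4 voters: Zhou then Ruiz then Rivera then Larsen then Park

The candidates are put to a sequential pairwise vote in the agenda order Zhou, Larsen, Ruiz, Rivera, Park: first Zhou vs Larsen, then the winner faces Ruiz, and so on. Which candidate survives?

Ruiz

Round 1: Zhou vs Larsen — 19–4, Zhou advances.
Round 2: Zhou vs Ruiz — 4–19, Ruiz advances.
Round 3: Ruiz vs Rivera — 23–0, Ruiz advances.
Round 4: Ruiz vs Park — 23–0, Ruiz advances.
Ruiz survives the agenda.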